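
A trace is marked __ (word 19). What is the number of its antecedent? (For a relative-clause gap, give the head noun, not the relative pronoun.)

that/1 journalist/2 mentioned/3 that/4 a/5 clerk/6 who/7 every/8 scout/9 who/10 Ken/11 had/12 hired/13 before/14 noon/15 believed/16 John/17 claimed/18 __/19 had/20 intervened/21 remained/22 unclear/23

6

The gap at 19 is the subject of "intervened", inside a relative clause.
The relative pronoun is "who" (word 7); it is bound by the head noun immediately before it.
Its filler is the head noun "clerk", at word 6.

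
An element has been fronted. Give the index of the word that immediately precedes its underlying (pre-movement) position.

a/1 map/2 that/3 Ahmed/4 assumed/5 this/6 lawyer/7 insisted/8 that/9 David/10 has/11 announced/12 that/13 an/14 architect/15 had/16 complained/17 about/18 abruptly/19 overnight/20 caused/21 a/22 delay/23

18

The displaced element is "a map" (word 2).
It is linked across 3 clause boundaries (Ø → that → that).
It functions as the object of the preposition "about" of "complained", so the gap sits immediately after word 18 ("about").
Base order: Ahmed assumed this lawyer insisted that David has announced that an architect had complained about a map abruptly overnight.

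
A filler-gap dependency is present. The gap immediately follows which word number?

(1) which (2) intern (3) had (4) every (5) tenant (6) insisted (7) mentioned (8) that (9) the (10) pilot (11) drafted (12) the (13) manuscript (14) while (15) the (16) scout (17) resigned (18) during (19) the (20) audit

The displaced element is "which intern" (word 2).
It is linked across 1 clause boundary (Ø).
It functions as the subject of "mentioned", so the gap sits immediately after word 6 ("insisted").
Base order: Every tenant had insisted that which intern mentioned that the pilot drafted the manuscript while the scout resigned during the audit.

6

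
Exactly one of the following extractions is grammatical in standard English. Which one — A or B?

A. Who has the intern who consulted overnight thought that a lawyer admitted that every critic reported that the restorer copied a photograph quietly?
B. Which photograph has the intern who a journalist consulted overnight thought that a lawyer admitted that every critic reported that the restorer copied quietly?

In A, the wh-phrase is extracted from inside a complex-NP island (relative clause) (introduced by "who"), which blocks movement.
In B, the extraction path crosses only that-complement boundaries, which are transparent.
So B is grammatical.

B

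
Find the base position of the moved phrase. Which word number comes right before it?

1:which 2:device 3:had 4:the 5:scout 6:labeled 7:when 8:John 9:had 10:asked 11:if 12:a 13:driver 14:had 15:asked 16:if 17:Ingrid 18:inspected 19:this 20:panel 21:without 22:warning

The displaced element is "which device" (word 2).
It functions as the direct object of "labeled", so the gap sits immediately after word 6 ("labeled").
Base order: The scout had labeled which device when John had asked if a driver had asked if Ingrid inspected this panel without warning.

6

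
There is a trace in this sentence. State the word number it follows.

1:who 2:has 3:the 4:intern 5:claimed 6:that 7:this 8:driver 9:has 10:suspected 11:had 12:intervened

The displaced element is "who" (word 1).
It is linked across 2 clause boundaries (that → Ø).
It functions as the subject of "intervened", so the gap sits immediately after word 10 ("suspected").
Base order: The intern has claimed that this driver has suspected that who had intervened.

10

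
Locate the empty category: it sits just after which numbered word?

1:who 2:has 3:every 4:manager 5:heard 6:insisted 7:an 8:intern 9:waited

5

The displaced element is "who" (word 1).
It is linked across 1 clause boundary (Ø).
It functions as the subject of "insisted", so the gap sits immediately after word 5 ("heard").
Base order: Every manager has heard who insisted an intern waited.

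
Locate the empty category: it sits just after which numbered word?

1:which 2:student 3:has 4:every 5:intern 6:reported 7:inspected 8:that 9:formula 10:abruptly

The displaced element is "which student" (word 2).
It is linked across 1 clause boundary (Ø).
It functions as the subject of "inspected", so the gap sits immediately after word 6 ("reported").
Base order: Every intern has reported that which student inspected that formula abruptly.

6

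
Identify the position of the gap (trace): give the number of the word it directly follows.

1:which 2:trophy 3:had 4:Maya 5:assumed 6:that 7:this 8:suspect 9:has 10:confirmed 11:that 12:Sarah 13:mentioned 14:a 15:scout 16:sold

The displaced element is "which trophy" (word 2).
It is linked across 3 clause boundaries (that → that → Ø).
It functions as the direct object of "sold", so the gap sits immediately after word 16 ("sold").
Base order: Maya had assumed that this suspect has confirmed that Sarah mentioned a scout sold which trophy.

16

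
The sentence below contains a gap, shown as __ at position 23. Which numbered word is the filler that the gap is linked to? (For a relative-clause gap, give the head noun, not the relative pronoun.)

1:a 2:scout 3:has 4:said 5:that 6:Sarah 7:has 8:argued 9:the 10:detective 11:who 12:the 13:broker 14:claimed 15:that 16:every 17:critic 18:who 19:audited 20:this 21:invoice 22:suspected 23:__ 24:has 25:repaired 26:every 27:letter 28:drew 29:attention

10

The gap at 23 is the subject of "repaired", inside a relative clause.
The relative pronoun is "who" (word 11); it is bound by the head noun immediately before it.
Its filler is the head noun "detective", at word 10.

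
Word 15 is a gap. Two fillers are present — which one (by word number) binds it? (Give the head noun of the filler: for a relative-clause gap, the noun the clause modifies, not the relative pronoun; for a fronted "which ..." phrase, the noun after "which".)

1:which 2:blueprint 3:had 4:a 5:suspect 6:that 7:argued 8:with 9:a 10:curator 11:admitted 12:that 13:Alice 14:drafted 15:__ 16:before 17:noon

2

The marked gap is the direct object of "drafted".
Its filler is the fronted wh-phrase "which blueprint", at word 2.
(The other dependency links word 5 to a gap after word 6.)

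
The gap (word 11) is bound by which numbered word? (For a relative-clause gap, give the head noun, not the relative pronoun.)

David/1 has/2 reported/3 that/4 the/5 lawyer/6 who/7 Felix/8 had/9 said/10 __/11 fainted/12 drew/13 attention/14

6

The gap at 11 is the subject of "fainted", inside a relative clause.
The relative pronoun is "who" (word 7); it is bound by the head noun immediately before it.
Its filler is the head noun "lawyer", at word 6.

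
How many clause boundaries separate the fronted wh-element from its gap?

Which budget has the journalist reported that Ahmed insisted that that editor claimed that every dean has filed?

3

"which budget" is extracted from the object of "filed".
Boundaries crossed, outermost first: [that], [that], [that] — 3 in total.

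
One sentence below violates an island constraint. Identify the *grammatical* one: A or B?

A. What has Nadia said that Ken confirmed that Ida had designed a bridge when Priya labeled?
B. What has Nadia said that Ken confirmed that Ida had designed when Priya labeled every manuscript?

B

In A, the wh-phrase is extracted from inside an adjunct island (introduced by "when"), which blocks movement.
In B, the extraction path crosses only that-complement boundaries, which are transparent.
So B is grammatical.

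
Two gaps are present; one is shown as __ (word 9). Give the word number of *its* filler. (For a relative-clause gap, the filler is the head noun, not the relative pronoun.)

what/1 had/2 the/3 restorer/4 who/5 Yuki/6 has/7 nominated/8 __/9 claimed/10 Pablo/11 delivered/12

The marked gap is inside the relative clause, the direct object of "nominated".
Its filler is the head noun "restorer" (via "who"), at word 4.
(The other dependency links word 1 to a gap after word 12.)

4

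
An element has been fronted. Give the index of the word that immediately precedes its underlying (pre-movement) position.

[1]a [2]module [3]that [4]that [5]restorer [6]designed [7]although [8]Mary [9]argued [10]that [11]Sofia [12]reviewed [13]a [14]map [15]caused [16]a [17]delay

6

The displaced element is "a module" (word 2).
It functions as the direct object of "designed", so the gap sits immediately after word 6 ("designed").
Base order: That restorer designed a module although Mary argued that Sofia reviewed a map.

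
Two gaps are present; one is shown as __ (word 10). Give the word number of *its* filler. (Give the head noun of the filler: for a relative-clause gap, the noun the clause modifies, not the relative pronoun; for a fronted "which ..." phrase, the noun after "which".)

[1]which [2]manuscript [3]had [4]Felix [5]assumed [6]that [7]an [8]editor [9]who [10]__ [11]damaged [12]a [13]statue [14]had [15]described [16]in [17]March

The marked gap is inside the relative clause, the subject of "damaged".
Its filler is the head noun "editor" (via "who"), at word 8.
(The other dependency links word 2 to a gap after word 15.)

8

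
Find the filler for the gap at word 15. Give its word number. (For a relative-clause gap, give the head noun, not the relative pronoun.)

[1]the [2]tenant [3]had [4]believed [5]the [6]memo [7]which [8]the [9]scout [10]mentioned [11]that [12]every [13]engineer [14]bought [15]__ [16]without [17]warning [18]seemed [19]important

The gap at 15 is the object of "bought", inside a relative clause.
The relative pronoun is "which" (word 7); it is bound by the head noun immediately before it.
Its filler is the head noun "memo", at word 6.

6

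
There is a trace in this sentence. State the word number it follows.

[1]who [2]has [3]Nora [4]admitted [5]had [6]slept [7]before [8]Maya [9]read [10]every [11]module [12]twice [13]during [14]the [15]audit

4

The displaced element is "who" (word 1).
It is linked across 1 clause boundary (Ø).
It functions as the subject of "slept", so the gap sits immediately after word 4 ("admitted").
Base order: Nora has admitted that who had slept before Maya read every module twice during the audit.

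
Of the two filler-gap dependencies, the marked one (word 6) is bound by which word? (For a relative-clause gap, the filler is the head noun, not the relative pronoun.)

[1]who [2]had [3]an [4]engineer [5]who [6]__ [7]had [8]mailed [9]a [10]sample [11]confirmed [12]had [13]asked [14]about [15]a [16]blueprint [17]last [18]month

4

The marked gap is inside the relative clause, the subject of "mailed".
Its filler is the head noun "engineer" (via "who"), at word 4.
(The other dependency links word 1 to a gap after word 11.)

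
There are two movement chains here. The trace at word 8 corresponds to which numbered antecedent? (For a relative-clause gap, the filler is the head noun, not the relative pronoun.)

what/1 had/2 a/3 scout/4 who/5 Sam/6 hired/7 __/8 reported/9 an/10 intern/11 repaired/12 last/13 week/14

The marked gap is inside the relative clause, the direct object of "hired".
Its filler is the head noun "scout" (via "who"), at word 4.
(The other dependency links word 1 to a gap after word 12.)

4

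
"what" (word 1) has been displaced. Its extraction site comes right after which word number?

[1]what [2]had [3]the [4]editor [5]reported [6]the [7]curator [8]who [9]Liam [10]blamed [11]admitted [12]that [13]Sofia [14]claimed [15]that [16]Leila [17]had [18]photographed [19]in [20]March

The displaced element is "what" (word 1).
It is linked across 3 clause boundaries (Ø → that → that).
It functions as the direct object of "photographed", so the gap sits immediately after word 18 ("photographed").
Base order: The editor had reported the curator who Liam blamed admitted that Sofia claimed that Leila had photographed what in March.

18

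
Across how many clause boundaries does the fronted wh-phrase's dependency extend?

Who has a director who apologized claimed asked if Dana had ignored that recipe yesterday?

"who" is extracted from the subject of "asked".
Boundaries crossed, outermost first: [Ø] — 1 in total.

1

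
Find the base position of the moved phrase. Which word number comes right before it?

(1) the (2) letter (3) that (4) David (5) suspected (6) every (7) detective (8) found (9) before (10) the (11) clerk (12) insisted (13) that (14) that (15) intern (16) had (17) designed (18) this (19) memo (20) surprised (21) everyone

8

The displaced element is "the letter" (word 2).
It is linked across 1 clause boundary (Ø).
It functions as the direct object of "found", so the gap sits immediately after word 8 ("found").
Base order: David suspected every detective found the letter before the clerk insisted that that intern had designed this memo.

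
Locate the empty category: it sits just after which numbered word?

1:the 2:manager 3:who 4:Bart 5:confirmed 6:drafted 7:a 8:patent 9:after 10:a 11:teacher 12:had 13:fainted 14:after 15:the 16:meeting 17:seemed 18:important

5

The displaced element is "the manager" (word 2).
It is linked across 1 clause boundary (Ø).
It functions as the subject of "drafted", so the gap sits immediately after word 5 ("confirmed").
Base order: Bart confirmed that the manager drafted a patent after a teacher had fainted after the meeting.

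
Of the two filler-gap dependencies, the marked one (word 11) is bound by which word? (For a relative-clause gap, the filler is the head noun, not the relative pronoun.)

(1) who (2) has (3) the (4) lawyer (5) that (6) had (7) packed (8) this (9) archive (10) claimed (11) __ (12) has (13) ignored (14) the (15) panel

1

The marked gap is the subject of "ignored".
Its filler is the fronted wh-phrase "who", at word 1.
(The other dependency links word 4 to a gap after word 5.)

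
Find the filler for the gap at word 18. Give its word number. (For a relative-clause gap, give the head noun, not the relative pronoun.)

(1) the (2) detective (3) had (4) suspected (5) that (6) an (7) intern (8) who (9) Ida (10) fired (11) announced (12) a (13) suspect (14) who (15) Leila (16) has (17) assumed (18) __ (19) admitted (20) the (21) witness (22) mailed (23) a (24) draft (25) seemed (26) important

The gap at 18 is the subject of "admitted", inside a relative clause.
The relative pronoun is "who" (word 14); it is bound by the head noun immediately before it.
Its filler is the head noun "suspect", at word 13.

13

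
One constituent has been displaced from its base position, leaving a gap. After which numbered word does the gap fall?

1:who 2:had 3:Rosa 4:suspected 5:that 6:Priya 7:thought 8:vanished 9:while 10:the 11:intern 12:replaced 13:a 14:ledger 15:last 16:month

7

The displaced element is "who" (word 1).
It is linked across 2 clause boundaries (that → Ø).
It functions as the subject of "vanished", so the gap sits immediately after word 7 ("thought").
Base order: Rosa had suspected that Priya thought that who vanished while the intern replaced a ledger last month.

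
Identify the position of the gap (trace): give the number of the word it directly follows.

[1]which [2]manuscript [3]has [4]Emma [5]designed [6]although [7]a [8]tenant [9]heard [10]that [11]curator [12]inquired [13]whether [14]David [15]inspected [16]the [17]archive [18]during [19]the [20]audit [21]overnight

The displaced element is "which manuscript" (word 2).
It functions as the direct object of "designed", so the gap sits immediately after word 5 ("designed").
Base order: Emma has designed which manuscript although a tenant heard that curator inquired whether David inspected the archive during the audit overnight.

5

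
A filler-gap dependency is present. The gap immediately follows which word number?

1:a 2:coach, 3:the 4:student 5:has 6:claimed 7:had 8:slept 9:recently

The displaced element is "a coach" (word 2).
It is linked across 1 clause boundary (Ø).
It functions as the subject of "slept", so the gap sits immediately after word 6 ("claimed").
Base order: The student has claimed that a coach had slept recently.

6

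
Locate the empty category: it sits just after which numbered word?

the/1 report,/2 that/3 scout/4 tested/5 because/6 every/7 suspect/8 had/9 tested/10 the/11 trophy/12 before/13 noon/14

The displaced element is "the report" (word 2).
It functions as the direct object of "tested", so the gap sits immediately after word 5 ("tested").
Base order: That scout tested the report because every suspect had tested the trophy before noon.

5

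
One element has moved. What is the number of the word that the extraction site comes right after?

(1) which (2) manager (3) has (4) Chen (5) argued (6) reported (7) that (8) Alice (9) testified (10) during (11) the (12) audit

The displaced element is "which manager" (word 2).
It is linked across 1 clause boundary (Ø).
It functions as the subject of "reported", so the gap sits immediately after word 5 ("argued").
Base order: Chen has argued which manager reported that Alice testified during the audit.

5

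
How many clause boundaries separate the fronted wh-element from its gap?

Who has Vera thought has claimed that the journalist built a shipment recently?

1

"who" is extracted from the subject of "claimed".
Boundaries crossed, outermost first: [Ø] — 1 in total.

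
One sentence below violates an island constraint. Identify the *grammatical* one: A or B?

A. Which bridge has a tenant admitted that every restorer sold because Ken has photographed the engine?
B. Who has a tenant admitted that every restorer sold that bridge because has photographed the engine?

In B, the wh-phrase is extracted from inside an adjunct island (introduced by "because"), which blocks movement.
In A, the extraction path crosses only that-complement boundaries, which are transparent.
So A is grammatical.

A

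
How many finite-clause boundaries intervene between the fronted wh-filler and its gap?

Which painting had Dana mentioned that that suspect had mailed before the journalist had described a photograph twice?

1

"which painting" is extracted from the object of "mailed".
Boundaries crossed, outermost first: [that] — 1 in total.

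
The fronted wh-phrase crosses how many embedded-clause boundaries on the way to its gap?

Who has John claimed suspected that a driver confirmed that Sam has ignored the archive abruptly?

"who" is extracted from the subject of "suspected".
Boundaries crossed, outermost first: [Ø] — 1 in total.

1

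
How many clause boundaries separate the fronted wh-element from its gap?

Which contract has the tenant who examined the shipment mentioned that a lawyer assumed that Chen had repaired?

"which contract" is extracted from the object of "repaired".
Boundaries crossed, outermost first: [that], [that] — 2 in total.

2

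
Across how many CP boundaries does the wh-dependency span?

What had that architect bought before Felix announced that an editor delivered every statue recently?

"what" originates inside the matrix clause — no clause boundary is crossed.

0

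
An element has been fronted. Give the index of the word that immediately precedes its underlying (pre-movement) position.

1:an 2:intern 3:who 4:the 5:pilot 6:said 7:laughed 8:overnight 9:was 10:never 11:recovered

The displaced element is "an intern" (word 2).
It is linked across 1 clause boundary (Ø).
It functions as the subject of "laughed", so the gap sits immediately after word 6 ("said").
Base order: The pilot said that an intern laughed overnight.

6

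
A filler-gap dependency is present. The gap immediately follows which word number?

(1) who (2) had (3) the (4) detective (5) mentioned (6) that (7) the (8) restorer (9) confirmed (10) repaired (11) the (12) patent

9

The displaced element is "who" (word 1).
It is linked across 2 clause boundaries (that → Ø).
It functions as the subject of "repaired", so the gap sits immediately after word 9 ("confirmed").
Base order: The detective had mentioned that the restorer confirmed that who repaired the patent.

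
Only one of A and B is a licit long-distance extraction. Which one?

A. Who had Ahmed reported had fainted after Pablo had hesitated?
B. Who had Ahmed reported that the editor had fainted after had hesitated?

In B, the wh-phrase is extracted from inside an adjunct island (introduced by "after"), which blocks movement.
In A, the extraction path crosses only that-complement boundaries, which are transparent.
So A is grammatical.

A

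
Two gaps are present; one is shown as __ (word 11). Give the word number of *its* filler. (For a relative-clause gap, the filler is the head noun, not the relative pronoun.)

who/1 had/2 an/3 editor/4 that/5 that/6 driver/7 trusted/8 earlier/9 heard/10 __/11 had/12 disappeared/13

1

The marked gap is the subject of "disappeared".
Its filler is the fronted wh-phrase "who", at word 1.
(The other dependency links word 4 to a gap after word 8.)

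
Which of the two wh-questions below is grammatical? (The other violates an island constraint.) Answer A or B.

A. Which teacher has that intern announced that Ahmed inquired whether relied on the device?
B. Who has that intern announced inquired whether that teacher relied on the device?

In A, the wh-phrase is extracted from inside a wh-island (introduced by "whether"), which blocks movement.
In B, the extraction path crosses only that-complement boundaries, which are transparent.
So B is grammatical.

B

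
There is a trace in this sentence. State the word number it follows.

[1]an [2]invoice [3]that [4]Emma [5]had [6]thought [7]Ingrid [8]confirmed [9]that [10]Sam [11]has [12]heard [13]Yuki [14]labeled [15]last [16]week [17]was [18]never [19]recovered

14

The displaced element is "an invoice" (word 2).
It is linked across 3 clause boundaries (Ø → that → Ø).
It functions as the direct object of "labeled", so the gap sits immediately after word 14 ("labeled").
Base order: Emma had thought Ingrid confirmed that Sam has heard Yuki labeled an invoice last week.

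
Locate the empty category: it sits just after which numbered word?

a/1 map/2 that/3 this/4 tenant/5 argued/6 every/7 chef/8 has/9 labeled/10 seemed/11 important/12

10

The displaced element is "a map" (word 2).
It is linked across 1 clause boundary (Ø).
It functions as the direct object of "labeled", so the gap sits immediately after word 10 ("labeled").
Base order: This tenant argued every chef has labeled a map.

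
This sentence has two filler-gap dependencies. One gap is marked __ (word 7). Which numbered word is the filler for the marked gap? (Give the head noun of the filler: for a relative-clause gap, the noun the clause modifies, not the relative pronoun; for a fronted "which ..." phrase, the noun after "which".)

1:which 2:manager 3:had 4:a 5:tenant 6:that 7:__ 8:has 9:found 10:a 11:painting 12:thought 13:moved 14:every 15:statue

The marked gap is inside the relative clause, the subject of "found".
Its filler is the head noun "tenant" (via "that"), at word 5.
(The other dependency links word 2 to a gap after word 12.)

5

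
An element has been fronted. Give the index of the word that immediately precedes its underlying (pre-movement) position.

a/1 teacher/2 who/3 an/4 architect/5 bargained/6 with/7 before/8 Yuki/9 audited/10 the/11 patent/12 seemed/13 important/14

The displaced element is "a teacher" (word 2).
It functions as the object of the preposition "with" of "bargained", so the gap sits immediately after word 7 ("with").
Base order: An architect bargained with a teacher before Yuki audited the patent.

7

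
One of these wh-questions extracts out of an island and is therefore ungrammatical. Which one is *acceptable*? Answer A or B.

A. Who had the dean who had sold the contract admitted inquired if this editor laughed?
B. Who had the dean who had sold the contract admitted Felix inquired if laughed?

A

In B, the wh-phrase is extracted from inside a wh-island (introduced by "if"), which blocks movement.
In A, the extraction path crosses only that-complement boundaries, which are transparent.
So A is grammatical.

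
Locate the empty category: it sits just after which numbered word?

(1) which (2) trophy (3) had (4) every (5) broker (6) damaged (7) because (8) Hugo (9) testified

6

The displaced element is "which trophy" (word 2).
It functions as the direct object of "damaged", so the gap sits immediately after word 6 ("damaged").
Base order: Every broker had damaged which trophy because Hugo testified.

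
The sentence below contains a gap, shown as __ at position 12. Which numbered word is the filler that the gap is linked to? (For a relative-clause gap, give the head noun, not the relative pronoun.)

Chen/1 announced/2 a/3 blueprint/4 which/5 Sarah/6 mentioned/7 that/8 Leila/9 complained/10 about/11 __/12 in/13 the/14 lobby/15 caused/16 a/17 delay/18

The gap at 12 is the prepositional object of "complained", inside a relative clause.
The relative pronoun is "which" (word 5); it is bound by the head noun immediately before it.
Its filler is the head noun "blueprint", at word 4.

4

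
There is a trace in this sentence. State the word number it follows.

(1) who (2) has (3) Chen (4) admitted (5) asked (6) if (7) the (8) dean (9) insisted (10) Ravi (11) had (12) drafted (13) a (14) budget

4

The displaced element is "who" (word 1).
It is linked across 1 clause boundary (Ø).
It functions as the subject of "asked", so the gap sits immediately after word 4 ("admitted").
Base order: Chen has admitted that who asked if the dean insisted Ravi had drafted a budget.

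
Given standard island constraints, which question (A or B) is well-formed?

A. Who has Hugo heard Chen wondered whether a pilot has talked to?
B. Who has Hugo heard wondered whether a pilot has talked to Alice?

B

In A, the wh-phrase is extracted from inside a wh-island (introduced by "whether"), which blocks movement.
In B, the extraction path crosses only that-complement boundaries, which are transparent.
So B is grammatical.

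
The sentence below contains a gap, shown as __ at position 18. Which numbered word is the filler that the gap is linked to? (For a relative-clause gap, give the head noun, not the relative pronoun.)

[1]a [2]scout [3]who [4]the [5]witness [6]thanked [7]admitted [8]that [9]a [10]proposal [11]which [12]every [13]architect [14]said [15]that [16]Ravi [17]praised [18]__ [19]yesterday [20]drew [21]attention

10

The gap at 18 is the object of "praised", inside a relative clause.
The relative pronoun is "which" (word 11); it is bound by the head noun immediately before it.
Its filler is the head noun "proposal", at word 10.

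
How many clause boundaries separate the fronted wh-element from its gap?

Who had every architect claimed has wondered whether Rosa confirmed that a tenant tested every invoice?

1

"who" is extracted from the subject of "wondered".
Boundaries crossed, outermost first: [Ø] — 1 in total.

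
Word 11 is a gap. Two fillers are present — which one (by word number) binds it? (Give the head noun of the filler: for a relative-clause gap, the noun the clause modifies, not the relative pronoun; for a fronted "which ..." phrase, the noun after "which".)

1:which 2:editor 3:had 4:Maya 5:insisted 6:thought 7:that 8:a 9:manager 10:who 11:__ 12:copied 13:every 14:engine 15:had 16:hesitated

9

The marked gap is inside the relative clause, the subject of "copied".
Its filler is the head noun "manager" (via "who"), at word 9.
(The other dependency links word 2 to a gap after word 5.)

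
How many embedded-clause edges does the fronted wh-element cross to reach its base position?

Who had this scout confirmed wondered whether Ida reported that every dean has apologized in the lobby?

"who" is extracted from the subject of "wondered".
Boundaries crossed, outermost first: [Ø] — 1 in total.

1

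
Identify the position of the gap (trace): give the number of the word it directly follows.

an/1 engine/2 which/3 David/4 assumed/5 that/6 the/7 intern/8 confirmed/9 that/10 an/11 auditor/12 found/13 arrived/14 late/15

13

The displaced element is "an engine" (word 2).
It is linked across 2 clause boundaries (that → that).
It functions as the direct object of "found", so the gap sits immediately after word 13 ("found").
Base order: David assumed that the intern confirmed that an auditor found an engine.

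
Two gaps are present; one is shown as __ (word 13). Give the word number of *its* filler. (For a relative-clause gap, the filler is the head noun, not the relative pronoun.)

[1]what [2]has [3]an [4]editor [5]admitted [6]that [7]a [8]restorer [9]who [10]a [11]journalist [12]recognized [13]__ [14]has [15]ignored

The marked gap is inside the relative clause, the direct object of "recognized".
Its filler is the head noun "restorer" (via "who"), at word 8.
(The other dependency links word 1 to a gap after word 15.)

8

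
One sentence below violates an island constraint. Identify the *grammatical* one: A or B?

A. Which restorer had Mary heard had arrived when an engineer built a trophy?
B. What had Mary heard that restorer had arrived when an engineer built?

In B, the wh-phrase is extracted from inside an adjunct island (introduced by "when"), which blocks movement.
In A, the extraction path crosses only that-complement boundaries, which are transparent.
So A is grammatical.

A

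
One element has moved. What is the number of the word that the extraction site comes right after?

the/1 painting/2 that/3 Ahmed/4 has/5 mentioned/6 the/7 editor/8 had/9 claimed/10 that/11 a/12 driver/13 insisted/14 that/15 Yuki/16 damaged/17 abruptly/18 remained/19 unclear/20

The displaced element is "the painting" (word 2).
It is linked across 3 clause boundaries (Ø → that → that).
It functions as the direct object of "damaged", so the gap sits immediately after word 17 ("damaged").
Base order: Ahmed has mentioned the editor had claimed that a driver insisted that Yuki damaged the painting abruptly.

17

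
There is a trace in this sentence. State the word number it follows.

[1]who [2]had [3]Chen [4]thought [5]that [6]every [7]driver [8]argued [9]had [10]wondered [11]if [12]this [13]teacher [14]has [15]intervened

The displaced element is "who" (word 1).
It is linked across 2 clause boundaries (that → Ø).
It functions as the subject of "wondered", so the gap sits immediately after word 8 ("argued").
Base order: Chen had thought that every driver argued that who had wondered if this teacher has intervened.

8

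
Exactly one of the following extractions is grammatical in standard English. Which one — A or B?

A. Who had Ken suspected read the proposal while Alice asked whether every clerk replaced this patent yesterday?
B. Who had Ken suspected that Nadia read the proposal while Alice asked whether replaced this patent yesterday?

A

In B, the wh-phrase is extracted from inside an adjunct island (introduced by "while"), which blocks movement.
In A, the extraction path crosses only that-complement boundaries, which are transparent.
So A is grammatical.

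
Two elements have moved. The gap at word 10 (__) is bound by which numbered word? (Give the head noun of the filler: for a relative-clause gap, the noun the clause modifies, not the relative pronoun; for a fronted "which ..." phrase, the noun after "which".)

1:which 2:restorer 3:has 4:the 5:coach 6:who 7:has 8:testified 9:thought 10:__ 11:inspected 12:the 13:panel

The marked gap is the subject of "inspected".
Its filler is the fronted wh-phrase "which restorer", at word 2.
(The other dependency links word 5 to a gap after word 6.)

2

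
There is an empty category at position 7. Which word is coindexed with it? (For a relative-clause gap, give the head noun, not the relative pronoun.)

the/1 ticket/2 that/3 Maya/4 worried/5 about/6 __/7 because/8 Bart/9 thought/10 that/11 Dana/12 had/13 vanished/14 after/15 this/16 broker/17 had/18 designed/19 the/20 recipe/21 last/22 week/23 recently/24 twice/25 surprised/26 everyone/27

The gap at 7 is the prepositional object of "worried", inside a relative clause.
The relative pronoun is "that" (word 3); it is bound by the head noun immediately before it.
Its filler is the head noun "ticket", at word 2.

2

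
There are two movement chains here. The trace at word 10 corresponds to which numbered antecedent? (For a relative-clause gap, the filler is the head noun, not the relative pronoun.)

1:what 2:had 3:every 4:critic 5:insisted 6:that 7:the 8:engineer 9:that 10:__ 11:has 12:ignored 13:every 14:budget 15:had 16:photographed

The marked gap is inside the relative clause, the subject of "ignored".
Its filler is the head noun "engineer" (via "that"), at word 8.
(The other dependency links word 1 to a gap after word 16.)

8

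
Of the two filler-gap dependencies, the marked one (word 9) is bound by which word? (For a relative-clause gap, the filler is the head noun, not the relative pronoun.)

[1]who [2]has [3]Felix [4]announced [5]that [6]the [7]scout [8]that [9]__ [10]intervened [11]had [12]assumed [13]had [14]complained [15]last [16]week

7

The marked gap is inside the relative clause, the subject of "intervened".
Its filler is the head noun "scout" (via "that"), at word 7.
(The other dependency links word 1 to a gap after word 12.)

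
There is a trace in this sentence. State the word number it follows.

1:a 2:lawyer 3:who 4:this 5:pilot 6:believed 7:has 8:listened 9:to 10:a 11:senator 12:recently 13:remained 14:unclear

The displaced element is "a lawyer" (word 2).
It is linked across 1 clause boundary (Ø).
It functions as the subject of "listened", so the gap sits immediately after word 6 ("believed").
Base order: This pilot believed that a lawyer has listened to a senator recently.

6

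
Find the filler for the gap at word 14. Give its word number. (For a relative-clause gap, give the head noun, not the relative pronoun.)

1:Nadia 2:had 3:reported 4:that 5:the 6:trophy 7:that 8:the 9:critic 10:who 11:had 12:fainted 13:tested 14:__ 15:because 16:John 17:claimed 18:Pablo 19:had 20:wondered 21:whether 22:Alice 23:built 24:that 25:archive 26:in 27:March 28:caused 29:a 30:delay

6

The gap at 14 is the object of "tested", inside a relative clause.
The relative pronoun is "that" (word 7); it is bound by the head noun immediately before it.
Its filler is the head noun "trophy", at word 6.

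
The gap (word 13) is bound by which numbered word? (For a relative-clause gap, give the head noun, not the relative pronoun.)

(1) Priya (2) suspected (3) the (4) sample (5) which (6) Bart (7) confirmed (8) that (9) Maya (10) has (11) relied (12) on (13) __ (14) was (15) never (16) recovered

The gap at 13 is the prepositional object of "relied", inside a relative clause.
The relative pronoun is "which" (word 5); it is bound by the head noun immediately before it.
Its filler is the head noun "sample", at word 4.

4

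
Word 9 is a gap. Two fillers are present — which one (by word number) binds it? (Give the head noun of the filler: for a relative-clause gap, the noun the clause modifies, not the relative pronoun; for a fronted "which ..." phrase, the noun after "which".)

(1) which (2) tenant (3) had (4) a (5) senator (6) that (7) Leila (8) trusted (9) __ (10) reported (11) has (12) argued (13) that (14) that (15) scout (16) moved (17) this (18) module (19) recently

5

The marked gap is inside the relative clause, the direct object of "trusted".
Its filler is the head noun "senator" (via "that"), at word 5.
(The other dependency links word 2 to a gap after word 10.)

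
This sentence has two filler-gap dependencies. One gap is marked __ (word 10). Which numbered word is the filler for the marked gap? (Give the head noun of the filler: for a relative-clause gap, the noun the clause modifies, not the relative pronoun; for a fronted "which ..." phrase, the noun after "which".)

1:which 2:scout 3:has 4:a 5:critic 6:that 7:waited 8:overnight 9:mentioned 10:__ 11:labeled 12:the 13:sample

2

The marked gap is the subject of "labeled".
Its filler is the fronted wh-phrase "which scout", at word 2.
(The other dependency links word 5 to a gap after word 6.)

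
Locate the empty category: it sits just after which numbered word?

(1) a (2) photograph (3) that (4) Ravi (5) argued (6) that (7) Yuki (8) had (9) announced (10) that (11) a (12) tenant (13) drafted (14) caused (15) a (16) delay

The displaced element is "a photograph" (word 2).
It is linked across 2 clause boundaries (that → that).
It functions as the direct object of "drafted", so the gap sits immediately after word 13 ("drafted").
Base order: Ravi argued that Yuki had announced that a tenant drafted a photograph.

13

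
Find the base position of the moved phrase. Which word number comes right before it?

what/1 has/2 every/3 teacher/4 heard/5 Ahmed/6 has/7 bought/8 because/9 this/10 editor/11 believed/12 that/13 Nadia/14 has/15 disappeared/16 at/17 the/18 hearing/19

The displaced element is "what" (word 1).
It is linked across 1 clause boundary (Ø).
It functions as the direct object of "bought", so the gap sits immediately after word 8 ("bought").
Base order: Every teacher has heard Ahmed has bought what because this editor believed that Nadia has disappeared at the hearing.

8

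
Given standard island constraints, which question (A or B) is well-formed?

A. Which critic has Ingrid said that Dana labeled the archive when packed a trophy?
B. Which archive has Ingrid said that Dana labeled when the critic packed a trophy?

B

In A, the wh-phrase is extracted from inside an adjunct island (introduced by "when"), which blocks movement.
In B, the extraction path crosses only that-complement boundaries, which are transparent.
So B is grammatical.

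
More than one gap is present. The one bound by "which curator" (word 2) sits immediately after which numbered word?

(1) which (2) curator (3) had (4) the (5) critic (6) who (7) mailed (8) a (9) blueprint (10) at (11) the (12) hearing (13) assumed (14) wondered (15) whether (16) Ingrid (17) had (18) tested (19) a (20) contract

13

The displaced element is "which curator" (word 2).
It is linked across 1 clause boundary (Ø).
It functions as the subject of "wondered", so the gap sits immediately after word 13 ("assumed").
Base order: The critic who mailed a blueprint at the hearing had assumed that which curator wondered whether Ingrid had tested a contract.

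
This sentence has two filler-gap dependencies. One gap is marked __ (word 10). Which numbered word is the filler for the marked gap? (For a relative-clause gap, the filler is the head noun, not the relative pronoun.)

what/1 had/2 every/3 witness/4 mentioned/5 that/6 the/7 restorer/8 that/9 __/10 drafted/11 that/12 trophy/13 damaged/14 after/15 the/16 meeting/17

8

The marked gap is inside the relative clause, the subject of "drafted".
Its filler is the head noun "restorer" (via "that"), at word 8.
(The other dependency links word 1 to a gap after word 14.)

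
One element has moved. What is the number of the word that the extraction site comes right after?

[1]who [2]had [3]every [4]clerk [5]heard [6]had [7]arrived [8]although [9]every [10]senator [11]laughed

The displaced element is "who" (word 1).
It is linked across 1 clause boundary (Ø).
It functions as the subject of "arrived", so the gap sits immediately after word 5 ("heard").
Base order: Every clerk had heard that who had arrived although every senator laughed.

5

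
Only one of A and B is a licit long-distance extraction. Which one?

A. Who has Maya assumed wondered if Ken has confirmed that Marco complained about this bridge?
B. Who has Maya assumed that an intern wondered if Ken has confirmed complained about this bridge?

A

In B, the wh-phrase is extracted from inside a wh-island (introduced by "if"), which blocks movement.
In A, the extraction path crosses only that-complement boundaries, which are transparent.
So A is grammatical.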